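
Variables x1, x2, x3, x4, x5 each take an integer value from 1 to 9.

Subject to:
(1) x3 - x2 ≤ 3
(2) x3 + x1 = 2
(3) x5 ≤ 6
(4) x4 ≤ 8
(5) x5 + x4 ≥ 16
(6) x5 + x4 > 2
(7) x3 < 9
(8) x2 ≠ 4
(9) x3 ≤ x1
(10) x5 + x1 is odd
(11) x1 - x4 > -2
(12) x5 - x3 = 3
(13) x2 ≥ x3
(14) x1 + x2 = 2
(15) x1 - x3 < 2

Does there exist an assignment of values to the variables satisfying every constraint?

Unsatisfiable

From constraint 3: x5 ≤ 6. From constraint 4: x4 ≤ 8. Hence x5 + x4 ≤ 14. But constraint 5 requires x5 + x4 ≥ 16, and 16 > 14. Contradiction.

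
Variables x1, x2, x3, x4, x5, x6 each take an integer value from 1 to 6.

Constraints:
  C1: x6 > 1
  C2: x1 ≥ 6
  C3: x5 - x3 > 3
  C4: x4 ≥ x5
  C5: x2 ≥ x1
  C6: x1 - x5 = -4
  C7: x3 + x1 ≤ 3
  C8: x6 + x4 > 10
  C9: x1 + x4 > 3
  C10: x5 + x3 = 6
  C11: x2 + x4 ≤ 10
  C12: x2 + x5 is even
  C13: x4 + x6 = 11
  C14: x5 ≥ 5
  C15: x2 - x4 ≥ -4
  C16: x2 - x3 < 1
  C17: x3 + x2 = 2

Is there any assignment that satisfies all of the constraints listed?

From constraints 2 and 5: x2 ≥ x1 ≥ 6. From constraints 4 and 14: x4 ≥ x5 ≥ 5. Hence x2 + x4 ≥ 11. But constraint 11 requires x2 + x4 ≤ 10, and 10 < 11. Contradiction.

Unsatisfiable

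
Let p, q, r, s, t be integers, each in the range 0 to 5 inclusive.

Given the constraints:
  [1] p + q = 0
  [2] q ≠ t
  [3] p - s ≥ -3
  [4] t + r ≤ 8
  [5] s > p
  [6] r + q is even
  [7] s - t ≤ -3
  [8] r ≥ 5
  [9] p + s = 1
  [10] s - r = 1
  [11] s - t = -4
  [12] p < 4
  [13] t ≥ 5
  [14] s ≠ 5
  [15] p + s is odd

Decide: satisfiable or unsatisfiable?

Unsatisfiable

From constraint 13: t ≥ 5. From constraint 8: r ≥ 5. Hence t + r ≥ 10. But constraint 4 requires t + r ≤ 8, and 8 < 10. Contradiction.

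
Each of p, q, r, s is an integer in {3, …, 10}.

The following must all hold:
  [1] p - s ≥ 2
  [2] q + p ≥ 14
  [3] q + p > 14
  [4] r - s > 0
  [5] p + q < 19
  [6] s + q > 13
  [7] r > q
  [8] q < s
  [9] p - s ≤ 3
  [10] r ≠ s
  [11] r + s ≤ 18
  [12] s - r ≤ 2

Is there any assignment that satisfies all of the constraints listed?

Satisfiable

One satisfying assignment is p = 10, q = 7, r = 9, s = 8.
For the less obvious constraints — constraint 1: p - s = 2; constraint 2: q + p = 17 — and the others hold by inspection.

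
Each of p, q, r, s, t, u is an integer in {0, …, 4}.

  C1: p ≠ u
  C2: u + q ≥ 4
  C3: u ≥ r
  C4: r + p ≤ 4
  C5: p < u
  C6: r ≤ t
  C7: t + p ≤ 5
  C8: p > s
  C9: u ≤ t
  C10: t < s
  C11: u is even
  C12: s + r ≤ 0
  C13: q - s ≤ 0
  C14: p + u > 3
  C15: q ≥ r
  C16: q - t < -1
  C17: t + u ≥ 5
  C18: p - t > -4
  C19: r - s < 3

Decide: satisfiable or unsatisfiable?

Constraints 5, 8, 9, and 10 give u ≤ t, t < s, s < p, p < u. Chaining: u ≤ t < s < p < u, which forces u < u — impossible.

Unsatisfiable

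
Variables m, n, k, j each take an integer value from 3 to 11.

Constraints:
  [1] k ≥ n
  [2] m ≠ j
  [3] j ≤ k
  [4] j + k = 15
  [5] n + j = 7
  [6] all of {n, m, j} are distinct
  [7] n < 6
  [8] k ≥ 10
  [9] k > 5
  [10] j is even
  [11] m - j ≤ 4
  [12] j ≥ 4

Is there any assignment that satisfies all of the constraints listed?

Satisfiable

Setting (m, n, k, j) = (8, 3, 11, 4) satisfies everything: constraint 4: j + k = 15; constraint 5: n + j = 7; constraint 11: m - j = 4, and the others follow.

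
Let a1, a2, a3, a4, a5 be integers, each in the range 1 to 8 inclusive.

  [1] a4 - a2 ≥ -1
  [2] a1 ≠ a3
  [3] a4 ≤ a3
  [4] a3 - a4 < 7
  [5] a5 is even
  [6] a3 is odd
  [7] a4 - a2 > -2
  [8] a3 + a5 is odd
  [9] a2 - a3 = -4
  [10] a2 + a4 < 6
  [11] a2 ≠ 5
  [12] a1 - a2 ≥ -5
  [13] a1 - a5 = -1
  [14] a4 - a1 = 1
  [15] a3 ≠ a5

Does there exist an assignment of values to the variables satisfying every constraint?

Satisfiable

Try a1 = 1, a2 = 3, a3 = 7, a4 = 2, a5 = 2.
Check constraint 1: a4 - a2 = -1; constraint 4: a3 - a4 = 5. The remaining constraints are straightforward to verify.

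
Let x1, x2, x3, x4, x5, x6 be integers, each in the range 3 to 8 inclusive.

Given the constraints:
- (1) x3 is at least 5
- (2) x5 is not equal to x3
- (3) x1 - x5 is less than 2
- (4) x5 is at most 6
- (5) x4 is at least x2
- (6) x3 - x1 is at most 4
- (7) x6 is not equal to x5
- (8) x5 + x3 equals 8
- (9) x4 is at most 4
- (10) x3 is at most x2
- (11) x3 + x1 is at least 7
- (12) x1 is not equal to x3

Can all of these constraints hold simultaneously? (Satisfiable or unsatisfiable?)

From constraints 1 and 10: x2 ≥ x3 and x3 ≥ 5, so x2 ≥ 5. From constraints 5 and 9: x2 ≤ x4 and x4 ≤ 4, so x2 ≤ 4. But 4 < 5, so no value of x2 works.

Unsatisfiable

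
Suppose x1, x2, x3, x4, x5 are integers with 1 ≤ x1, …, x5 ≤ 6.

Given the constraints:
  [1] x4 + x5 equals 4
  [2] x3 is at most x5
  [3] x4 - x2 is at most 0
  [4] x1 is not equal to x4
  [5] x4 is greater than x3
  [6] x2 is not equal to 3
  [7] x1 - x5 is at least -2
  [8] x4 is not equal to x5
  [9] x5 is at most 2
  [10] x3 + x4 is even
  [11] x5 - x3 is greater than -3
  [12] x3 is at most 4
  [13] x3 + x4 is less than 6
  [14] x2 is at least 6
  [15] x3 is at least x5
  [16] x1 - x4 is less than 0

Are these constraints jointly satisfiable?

Satisfiable

The assignment x1 = 1, x2 = 6, x3 = 1, x4 = 3, x5 = 1 works:
  constraint 1 holds since x4 + x5 = 4.
  constraint 3 holds since x4 - x2 = -3.
The rest check out directly.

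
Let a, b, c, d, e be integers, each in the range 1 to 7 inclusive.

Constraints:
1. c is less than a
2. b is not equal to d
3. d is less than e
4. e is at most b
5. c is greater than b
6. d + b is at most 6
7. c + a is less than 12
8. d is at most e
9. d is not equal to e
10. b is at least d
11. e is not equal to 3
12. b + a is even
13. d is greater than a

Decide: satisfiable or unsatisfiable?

Constraints 1, 3, 4, 5, and 13 give c < a, a < d, d < e, e ≤ b, b < c. Chaining: c < a < d < e ≤ b < c, which forces c < c — impossible.

Unsatisfiable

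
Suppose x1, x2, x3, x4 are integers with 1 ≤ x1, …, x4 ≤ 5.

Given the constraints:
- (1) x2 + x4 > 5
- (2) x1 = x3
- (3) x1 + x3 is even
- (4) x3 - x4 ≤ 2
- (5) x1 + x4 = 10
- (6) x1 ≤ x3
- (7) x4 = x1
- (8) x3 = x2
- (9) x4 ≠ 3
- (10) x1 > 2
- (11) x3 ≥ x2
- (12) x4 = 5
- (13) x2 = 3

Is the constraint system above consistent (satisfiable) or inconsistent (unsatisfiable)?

Constraint 12 fixes x4 = 5 and constraint 13 fixes x2 = 3. Constraints 2, 7, and 8 give x4 = x1 = x3 = x2, so x4 = x2. But 5 ≠ 3 — contradiction.

Unsatisfiable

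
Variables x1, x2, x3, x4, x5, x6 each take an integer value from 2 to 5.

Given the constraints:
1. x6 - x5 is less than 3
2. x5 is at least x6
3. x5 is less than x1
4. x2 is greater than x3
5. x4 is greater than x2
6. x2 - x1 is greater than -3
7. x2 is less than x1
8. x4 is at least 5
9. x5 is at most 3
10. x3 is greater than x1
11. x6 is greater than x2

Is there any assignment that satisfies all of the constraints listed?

Unsatisfiable

Constraints 2, 3, 4, 10, and 11 give x2 < x6, x6 ≤ x5, x5 < x1, x1 < x3, x3 < x2. Chaining: x2 < x6 ≤ x5 < x1 < x3 < x2, which forces x2 < x2 — impossible.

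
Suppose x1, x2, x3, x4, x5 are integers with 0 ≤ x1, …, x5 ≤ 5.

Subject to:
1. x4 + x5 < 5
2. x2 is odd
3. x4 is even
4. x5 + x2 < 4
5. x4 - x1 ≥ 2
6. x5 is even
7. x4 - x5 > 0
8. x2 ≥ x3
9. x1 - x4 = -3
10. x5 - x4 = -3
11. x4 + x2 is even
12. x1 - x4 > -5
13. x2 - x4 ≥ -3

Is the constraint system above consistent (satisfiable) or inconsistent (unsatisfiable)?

Unsatisfiable

Constraint 3 makes x4 even and constraint 2 makes x2 odd, so x4 + x2 must be odd. Constraint 11 says x4 + x2 is even — contradiction.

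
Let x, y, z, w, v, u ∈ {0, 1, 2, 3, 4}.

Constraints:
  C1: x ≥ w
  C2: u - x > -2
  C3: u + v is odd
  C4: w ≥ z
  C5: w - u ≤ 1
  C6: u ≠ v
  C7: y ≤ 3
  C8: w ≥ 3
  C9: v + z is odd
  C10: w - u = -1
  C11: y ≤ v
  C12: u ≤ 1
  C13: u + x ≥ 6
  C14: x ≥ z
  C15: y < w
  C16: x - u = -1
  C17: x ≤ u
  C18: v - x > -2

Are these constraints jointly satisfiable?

From constraints 1 and 8: x ≥ w and w ≥ 3, so x ≥ 3. From constraints 12 and 17: x ≤ u and u ≤ 1, so x ≤ 1. But 1 < 3, so no value of x works.

Unsatisfiable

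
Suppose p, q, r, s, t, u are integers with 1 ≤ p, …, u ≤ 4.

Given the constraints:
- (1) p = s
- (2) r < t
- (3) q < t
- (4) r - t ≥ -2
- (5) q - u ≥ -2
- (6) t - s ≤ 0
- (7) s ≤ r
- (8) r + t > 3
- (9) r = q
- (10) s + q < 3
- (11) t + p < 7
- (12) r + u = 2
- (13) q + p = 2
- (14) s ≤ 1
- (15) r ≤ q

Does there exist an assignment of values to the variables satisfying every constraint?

Constraints 2, 6, and 7 give r < t, t ≤ s, s ≤ r. Chaining: r < t ≤ s ≤ r, which forces r < r — impossible.

Unsatisfiable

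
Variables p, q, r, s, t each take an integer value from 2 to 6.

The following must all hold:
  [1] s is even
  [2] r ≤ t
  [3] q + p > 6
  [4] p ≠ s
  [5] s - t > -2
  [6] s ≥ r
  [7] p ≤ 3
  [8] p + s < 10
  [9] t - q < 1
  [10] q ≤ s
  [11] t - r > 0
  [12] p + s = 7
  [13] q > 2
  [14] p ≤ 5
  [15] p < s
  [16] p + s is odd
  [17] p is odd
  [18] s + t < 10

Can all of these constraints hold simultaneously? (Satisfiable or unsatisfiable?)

Satisfiable

The assignment p = 3, q = 4, r = 3, s = 4, t = 4 works:
  constraint 3 holds since q + p = 7.
  constraint 5 holds since s - t = 0.
  constraint 8 holds since p + s = 7.
The rest check out directly.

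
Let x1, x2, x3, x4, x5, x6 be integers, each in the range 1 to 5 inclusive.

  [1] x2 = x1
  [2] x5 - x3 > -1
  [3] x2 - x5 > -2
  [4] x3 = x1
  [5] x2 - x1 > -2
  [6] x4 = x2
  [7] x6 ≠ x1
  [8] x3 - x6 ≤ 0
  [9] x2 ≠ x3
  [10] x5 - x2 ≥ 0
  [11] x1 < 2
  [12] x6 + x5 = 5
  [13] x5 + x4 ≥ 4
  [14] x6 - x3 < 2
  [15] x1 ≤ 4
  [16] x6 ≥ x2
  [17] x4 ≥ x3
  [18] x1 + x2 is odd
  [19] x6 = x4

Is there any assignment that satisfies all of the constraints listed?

From constraints 1, 6, and 19, x6 = x4 = x2 = x1, so x6 = x1. But constraint 7 says x6 ≠ x1. Contradiction.

Unsatisfiable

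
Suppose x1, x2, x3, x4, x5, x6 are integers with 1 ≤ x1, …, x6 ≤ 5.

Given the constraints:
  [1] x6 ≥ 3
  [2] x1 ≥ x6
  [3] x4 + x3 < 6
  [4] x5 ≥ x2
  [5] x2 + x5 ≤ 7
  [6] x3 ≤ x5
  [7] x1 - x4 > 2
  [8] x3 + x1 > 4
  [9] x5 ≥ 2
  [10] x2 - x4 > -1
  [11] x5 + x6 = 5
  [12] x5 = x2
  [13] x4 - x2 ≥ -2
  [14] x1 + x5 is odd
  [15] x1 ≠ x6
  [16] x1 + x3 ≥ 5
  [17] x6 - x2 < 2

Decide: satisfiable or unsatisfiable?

Satisfiable

Take x1 = 5, x2 = 2, x3 = 2, x4 = 2, x5 = 2, x6 = 3. Then constraint 3: x4 + x3 = 4; constraint 5: x2 + x5 = 4; constraint 7: x1 - x4 = 3, and every other listed constraint is also met.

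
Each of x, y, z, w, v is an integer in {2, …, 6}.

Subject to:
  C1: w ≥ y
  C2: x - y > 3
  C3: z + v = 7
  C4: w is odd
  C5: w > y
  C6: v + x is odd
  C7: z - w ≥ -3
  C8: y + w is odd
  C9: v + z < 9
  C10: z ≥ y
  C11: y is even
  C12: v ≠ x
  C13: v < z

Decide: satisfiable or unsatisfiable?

Satisfiable

The assignment x = 6, y = 2, z = 4, w = 5, v = 3 works:
  constraint 2 holds since x - y = 4.
  constraint 3 holds since z + v = 7.
  constraint 7 holds since z - w = -1.
The rest check out directly.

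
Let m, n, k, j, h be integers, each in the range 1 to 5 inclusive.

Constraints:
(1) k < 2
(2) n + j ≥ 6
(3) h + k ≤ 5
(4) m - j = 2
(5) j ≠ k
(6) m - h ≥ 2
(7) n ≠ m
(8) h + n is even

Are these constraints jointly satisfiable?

Satisfiable

Setting (m, n, k, j, h) = (5, 3, 1, 3, 3) satisfies everything: constraint 2: n + j = 6; constraint 3: h + k = 4, and the others follow.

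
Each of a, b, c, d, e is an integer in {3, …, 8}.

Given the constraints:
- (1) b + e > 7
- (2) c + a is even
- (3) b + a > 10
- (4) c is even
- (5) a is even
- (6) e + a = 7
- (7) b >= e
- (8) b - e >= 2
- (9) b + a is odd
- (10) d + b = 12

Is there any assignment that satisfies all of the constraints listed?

Try a = 4, b = 7, c = 4, d = 5, e = 3.
Check constraint 1: b + e = 10; constraint 3: b + a = 11; constraint 6: e + a = 7. The remaining constraints are straightforward to verify.

Satisfiable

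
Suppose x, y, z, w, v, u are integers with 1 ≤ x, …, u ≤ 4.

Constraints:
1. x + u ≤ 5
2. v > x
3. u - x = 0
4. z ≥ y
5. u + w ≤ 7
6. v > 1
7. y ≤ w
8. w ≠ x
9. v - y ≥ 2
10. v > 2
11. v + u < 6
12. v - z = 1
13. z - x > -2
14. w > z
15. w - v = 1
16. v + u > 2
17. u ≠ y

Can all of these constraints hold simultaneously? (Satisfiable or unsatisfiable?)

Satisfiable

The assignment x = 2, y = 1, z = 2, w = 4, v = 3, u = 2 works:
  constraint 1 holds since x + u = 4.
  constraint 3 holds since u - x = 0.
  constraint 5 holds since u + w = 6.
The rest check out directly.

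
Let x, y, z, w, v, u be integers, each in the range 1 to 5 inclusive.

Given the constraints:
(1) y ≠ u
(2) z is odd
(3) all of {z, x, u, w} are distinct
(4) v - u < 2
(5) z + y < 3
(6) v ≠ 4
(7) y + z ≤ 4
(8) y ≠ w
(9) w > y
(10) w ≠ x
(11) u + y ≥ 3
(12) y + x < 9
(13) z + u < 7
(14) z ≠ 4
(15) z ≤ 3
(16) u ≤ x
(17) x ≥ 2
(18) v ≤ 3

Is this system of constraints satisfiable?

Try x = 5, y = 1, z = 1, w = 2, v = 3, u = 4.
Check constraint 4: v - u = -1; constraint 5: z + y = 2. The remaining constraints are straightforward to verify.

Satisfiable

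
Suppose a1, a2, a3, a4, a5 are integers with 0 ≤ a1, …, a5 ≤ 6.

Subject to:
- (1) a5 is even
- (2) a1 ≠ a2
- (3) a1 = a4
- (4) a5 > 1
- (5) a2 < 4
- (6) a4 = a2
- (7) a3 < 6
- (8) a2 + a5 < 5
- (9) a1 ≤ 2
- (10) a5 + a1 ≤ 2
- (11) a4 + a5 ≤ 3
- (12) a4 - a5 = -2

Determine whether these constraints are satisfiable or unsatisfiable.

Unsatisfiable

From constraints 3 and 6, a1 = a4 = a2, so a1 = a2. But constraint 2 says a1 ≠ a2. Contradiction.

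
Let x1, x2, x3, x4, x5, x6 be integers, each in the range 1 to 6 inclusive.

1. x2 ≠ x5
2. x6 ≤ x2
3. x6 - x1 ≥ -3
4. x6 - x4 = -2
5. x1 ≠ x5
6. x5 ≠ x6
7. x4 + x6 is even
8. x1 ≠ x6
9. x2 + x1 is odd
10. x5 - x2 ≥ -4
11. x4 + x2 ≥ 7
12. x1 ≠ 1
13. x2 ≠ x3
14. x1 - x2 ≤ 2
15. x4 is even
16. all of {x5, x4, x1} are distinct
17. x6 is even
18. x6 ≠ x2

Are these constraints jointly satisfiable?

Satisfiable

Take x1 = 5, x2 = 4, x3 = 1, x4 = 4, x5 = 1, x6 = 2. Then constraint 3: x6 - x1 = -3; constraint 4: x6 - x4 = -2, and every other listed constraint is also met.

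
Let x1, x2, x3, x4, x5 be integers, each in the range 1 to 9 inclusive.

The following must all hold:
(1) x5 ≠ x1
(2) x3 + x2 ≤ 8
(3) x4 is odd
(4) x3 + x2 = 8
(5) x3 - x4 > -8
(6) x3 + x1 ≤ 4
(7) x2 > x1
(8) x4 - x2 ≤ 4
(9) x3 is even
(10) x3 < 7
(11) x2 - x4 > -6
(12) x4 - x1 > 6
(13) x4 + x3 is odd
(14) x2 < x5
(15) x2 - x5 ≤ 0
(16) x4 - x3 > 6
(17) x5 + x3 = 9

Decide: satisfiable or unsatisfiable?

Satisfiable

The assignment x1 = 2, x2 = 6, x3 = 2, x4 = 9, x5 = 7 works:
  constraint 2 holds since x3 + x2 = 8.
  constraint 4 holds since x3 + x2 = 8.
The rest check out directly.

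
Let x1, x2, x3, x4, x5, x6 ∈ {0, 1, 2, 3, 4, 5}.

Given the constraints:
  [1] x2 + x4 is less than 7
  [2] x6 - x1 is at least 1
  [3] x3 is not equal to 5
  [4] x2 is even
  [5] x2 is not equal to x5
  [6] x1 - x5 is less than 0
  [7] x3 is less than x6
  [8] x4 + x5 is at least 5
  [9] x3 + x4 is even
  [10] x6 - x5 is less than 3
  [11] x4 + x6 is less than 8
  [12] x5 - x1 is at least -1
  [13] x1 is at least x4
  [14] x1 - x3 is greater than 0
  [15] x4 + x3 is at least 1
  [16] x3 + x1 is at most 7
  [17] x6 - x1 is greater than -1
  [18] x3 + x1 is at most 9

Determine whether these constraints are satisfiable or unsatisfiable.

Take x1 = 4, x2 = 4, x3 = 2, x4 = 0, x5 = 5, x6 = 5. Then constraint 1: x2 + x4 = 4; constraint 2: x6 - x1 = 1, and every other listed constraint is also met.

Satisfiable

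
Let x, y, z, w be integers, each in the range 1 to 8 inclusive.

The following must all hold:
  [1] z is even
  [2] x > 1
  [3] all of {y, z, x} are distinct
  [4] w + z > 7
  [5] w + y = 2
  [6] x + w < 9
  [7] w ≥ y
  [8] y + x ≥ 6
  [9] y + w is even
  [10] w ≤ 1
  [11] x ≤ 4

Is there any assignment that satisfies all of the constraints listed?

Unsatisfiable

From constraints 7 and 10: y ≤ w ≤ 1. From constraint 11: x ≤ 4. Hence y + x ≤ 5. But constraint 8 requires y + x ≥ 6, and 6 > 5. Contradiction.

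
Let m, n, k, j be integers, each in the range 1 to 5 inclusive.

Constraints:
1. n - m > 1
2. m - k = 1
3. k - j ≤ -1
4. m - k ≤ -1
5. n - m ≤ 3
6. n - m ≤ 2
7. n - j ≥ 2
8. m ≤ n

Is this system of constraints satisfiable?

Unsatisfiable

Constraints 3, 4, 6, and 7 give j − k ≥ 1, k − m ≥ 1, m − n ≥ -2, n − j ≥ 2.
Adding all 4 inequalities: the left sides telescope to 0, and the right sides sum to 1 + 1 + (-2) + 2 = 2. So 0 ≥ 2, which is false.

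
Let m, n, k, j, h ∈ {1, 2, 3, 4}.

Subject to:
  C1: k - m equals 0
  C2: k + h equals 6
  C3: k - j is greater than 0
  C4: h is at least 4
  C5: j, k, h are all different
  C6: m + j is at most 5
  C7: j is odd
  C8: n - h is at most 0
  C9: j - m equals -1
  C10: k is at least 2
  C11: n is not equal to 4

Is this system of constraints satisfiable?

One satisfying assignment is m = 2, n = 3, k = 2, j = 1, h = 4.
For the less obvious constraints — constraint 1: k - m = 0; constraint 2: k + h = 6 — and the others hold by inspection.

Satisfiable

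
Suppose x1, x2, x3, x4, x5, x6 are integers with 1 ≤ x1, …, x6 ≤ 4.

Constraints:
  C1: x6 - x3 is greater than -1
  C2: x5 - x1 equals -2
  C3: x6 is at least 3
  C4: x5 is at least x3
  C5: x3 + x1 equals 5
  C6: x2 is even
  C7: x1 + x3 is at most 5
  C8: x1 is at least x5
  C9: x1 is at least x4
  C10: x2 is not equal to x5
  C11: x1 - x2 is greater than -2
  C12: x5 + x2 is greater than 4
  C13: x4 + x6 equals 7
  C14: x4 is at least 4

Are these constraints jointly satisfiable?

Satisfiable

One satisfying assignment is x1 = 4, x2 = 4, x3 = 1, x4 = 4, x5 = 2, x6 = 3.
For the less obvious constraints — constraint 1: x6 - x3 = 2; constraint 2: x5 - x1 = -2; constraint 5: x3 + x1 = 5 — and the others hold by inspection.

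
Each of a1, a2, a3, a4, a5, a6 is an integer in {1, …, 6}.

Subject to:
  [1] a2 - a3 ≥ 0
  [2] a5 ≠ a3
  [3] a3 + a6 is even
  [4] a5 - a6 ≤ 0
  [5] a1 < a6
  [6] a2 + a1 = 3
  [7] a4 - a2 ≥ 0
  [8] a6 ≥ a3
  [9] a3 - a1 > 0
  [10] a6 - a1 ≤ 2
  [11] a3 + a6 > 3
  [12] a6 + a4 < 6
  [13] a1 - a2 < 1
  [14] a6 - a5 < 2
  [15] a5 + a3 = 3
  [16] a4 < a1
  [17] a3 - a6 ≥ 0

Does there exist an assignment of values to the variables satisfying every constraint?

Constraints 1, 5, 7, 16, and 17 give a6 ≤ a3, a3 ≤ a2, a2 ≤ a4, a4 < a1, a1 < a6. Chaining: a6 ≤ a3 ≤ a2 ≤ a4 < a1 < a6, which forces a6 < a6 — impossible.

Unsatisfiable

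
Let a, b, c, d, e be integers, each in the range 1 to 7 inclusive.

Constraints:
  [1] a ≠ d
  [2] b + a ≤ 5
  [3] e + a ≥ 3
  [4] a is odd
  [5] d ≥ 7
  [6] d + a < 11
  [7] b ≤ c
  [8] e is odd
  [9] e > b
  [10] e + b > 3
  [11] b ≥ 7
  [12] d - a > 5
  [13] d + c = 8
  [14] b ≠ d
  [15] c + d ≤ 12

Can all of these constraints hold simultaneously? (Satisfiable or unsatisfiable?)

From constraints 7 and 11: c ≥ b ≥ 7. From constraint 5: d ≥ 7. Hence c + d ≥ 14. But constraint 15 requires c + d ≤ 12, and 12 < 14. Contradiction.

Unsatisfiable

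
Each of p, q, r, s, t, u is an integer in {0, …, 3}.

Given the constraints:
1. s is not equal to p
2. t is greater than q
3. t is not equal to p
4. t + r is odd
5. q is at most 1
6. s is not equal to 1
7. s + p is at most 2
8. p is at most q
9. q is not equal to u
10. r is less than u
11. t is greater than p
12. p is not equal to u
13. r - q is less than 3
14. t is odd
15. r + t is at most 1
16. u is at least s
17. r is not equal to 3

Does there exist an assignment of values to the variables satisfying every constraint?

Try p = 0, q = 0, r = 0, s = 2, t = 1, u = 2.
Check constraint 7: s + p = 2; constraint 13: r - q = 0. The remaining constraints are straightforward to verify.

Satisfiable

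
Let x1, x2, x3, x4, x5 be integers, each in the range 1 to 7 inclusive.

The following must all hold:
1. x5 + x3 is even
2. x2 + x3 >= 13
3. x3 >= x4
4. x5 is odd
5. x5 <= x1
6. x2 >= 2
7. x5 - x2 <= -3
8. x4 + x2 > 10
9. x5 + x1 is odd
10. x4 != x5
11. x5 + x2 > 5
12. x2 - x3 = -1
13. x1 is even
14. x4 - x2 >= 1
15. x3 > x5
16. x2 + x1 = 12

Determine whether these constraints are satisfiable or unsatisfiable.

The assignment x1 = 6, x2 = 6, x3 = 7, x4 = 7, x5 = 1 works:
  constraint 2 holds since x2 + x3 = 13.
  constraint 7 holds since x5 - x2 = -5.
The rest check out directly.

Satisfiable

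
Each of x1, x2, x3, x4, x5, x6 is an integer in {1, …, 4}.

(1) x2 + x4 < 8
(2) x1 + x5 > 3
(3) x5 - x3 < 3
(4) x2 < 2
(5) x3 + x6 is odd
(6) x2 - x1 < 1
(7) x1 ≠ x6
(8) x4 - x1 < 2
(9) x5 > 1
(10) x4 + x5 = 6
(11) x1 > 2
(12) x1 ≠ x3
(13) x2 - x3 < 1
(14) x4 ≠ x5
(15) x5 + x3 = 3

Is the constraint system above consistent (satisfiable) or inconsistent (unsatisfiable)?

Satisfiable

One satisfying assignment is x1 = 3, x2 = 1, x3 = 1, x4 = 4, x5 = 2, x6 = 4.
For the less obvious constraints — constraint 1: x2 + x4 = 5; constraint 2: x1 + x5 = 5 — and the others hold by inspection.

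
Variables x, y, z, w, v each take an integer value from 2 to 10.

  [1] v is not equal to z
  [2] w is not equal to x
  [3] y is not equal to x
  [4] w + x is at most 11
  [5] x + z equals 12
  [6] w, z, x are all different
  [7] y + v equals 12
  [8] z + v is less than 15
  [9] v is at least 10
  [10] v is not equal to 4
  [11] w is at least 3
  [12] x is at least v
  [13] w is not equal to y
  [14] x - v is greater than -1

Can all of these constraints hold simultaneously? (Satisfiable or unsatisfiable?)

From constraint 11: w ≥ 3. From constraints 9 and 12: x ≥ v ≥ 10. Hence w + x ≥ 13. But constraint 4 requires w + x ≤ 11, and 11 < 13. Contradiction.

Unsatisfiable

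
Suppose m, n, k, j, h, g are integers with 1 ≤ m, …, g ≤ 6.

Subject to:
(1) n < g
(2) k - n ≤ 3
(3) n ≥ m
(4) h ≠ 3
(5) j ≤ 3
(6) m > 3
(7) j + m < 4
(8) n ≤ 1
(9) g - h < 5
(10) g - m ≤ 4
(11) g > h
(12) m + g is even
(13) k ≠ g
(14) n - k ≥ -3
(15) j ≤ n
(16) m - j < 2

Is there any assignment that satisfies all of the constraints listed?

From constraint 6: m ≥ 4. From constraints 3 and 8: m ≤ n and n ≤ 1, so m ≤ 1. But 1 < 4, so no value of m works.

Unsatisfiable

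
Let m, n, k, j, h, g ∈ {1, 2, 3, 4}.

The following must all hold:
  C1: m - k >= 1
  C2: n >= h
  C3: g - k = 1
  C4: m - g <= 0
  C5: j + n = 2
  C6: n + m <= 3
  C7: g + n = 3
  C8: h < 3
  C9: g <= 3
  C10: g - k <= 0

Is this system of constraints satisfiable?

Unsatisfiable

Constraints 1, 4, and 10 give k − g ≥ 0, g − m ≥ 0, m − k ≥ 1.
Adding all 3 inequalities: the left sides telescope to 0, and the right sides sum to 0 + 0 + 1 = 1. So 0 ≥ 1, which is false.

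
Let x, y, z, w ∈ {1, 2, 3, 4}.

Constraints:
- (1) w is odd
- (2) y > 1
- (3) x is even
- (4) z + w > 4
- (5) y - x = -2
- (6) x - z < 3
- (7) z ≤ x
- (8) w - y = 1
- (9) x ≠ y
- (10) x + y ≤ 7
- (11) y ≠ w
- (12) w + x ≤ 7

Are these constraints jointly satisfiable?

Satisfiable

Setting (x, y, z, w) = (4, 2, 2, 3) satisfies everything: constraint 4: z + w = 5; constraint 5: y - x = -2, and the others follow.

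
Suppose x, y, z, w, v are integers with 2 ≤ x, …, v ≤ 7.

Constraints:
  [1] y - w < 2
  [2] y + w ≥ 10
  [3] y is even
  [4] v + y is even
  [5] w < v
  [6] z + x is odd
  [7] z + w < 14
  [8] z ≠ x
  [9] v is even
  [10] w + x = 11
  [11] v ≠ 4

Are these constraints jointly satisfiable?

Satisfiable

One satisfying assignment is x = 6, y = 6, z = 7, w = 5, v = 6.
For the less obvious constraints — constraint 1: y - w = 1; constraint 2: y + w = 11; constraint 7: z + w = 12 — and the others hold by inspection.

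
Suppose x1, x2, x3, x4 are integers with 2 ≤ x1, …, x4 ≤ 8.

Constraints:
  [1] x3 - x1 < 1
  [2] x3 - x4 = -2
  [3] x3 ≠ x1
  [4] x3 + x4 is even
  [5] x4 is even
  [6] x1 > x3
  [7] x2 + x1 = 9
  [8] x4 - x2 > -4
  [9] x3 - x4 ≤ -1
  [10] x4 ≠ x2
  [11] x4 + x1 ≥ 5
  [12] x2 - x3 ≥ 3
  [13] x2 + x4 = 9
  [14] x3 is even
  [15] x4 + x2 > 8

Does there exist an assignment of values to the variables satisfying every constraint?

Satisfiable

Try x1 = 4, x2 = 5, x3 = 2, x4 = 4.
Check constraint 1: x3 - x1 = -2; constraint 2: x3 - x4 = -2. The remaining constraints are straightforward to verify.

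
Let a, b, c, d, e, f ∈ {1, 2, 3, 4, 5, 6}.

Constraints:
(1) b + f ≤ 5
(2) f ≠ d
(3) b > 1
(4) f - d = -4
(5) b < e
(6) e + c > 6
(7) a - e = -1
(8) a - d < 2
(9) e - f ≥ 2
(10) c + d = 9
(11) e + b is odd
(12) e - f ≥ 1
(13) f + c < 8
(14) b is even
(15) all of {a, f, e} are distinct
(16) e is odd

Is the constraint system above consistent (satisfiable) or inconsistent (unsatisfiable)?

Take a = 4, b = 2, c = 4, d = 5, e = 5, f = 1. Then constraint 1: b + f = 3; constraint 4: f - d = -4; constraint 6: e + c = 9, and every other listed constraint is also met.

Satisfiable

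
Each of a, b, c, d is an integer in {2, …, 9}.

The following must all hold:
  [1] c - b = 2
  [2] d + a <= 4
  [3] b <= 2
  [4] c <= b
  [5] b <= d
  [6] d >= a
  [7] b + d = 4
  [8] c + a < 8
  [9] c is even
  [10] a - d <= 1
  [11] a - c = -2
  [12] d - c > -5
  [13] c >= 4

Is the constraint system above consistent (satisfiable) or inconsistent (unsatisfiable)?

Unsatisfiable

From constraint 13: c ≥ 4. From constraints 3 and 4: c ≤ b and b ≤ 2, so c ≤ 2. But 2 < 4, so no value of c works.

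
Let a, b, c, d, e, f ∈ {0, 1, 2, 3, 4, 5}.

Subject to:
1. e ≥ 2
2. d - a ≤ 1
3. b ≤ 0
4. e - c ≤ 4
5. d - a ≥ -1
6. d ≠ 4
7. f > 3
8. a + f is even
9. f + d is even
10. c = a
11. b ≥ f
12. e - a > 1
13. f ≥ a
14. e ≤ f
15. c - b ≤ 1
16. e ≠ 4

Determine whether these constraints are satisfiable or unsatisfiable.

Unsatisfiable

From constraints 1 and 14: f ≥ e and e ≥ 2, so f ≥ 2. From constraints 3 and 11: f ≤ b and b ≤ 0, so f ≤ 0. But 0 < 2, so no value of f works.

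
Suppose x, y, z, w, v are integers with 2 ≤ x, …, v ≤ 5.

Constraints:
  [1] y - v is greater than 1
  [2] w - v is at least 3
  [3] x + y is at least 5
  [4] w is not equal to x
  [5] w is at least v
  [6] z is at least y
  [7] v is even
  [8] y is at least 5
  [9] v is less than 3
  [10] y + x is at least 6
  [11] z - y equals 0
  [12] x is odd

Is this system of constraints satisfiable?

Take x = 3, y = 5, z = 5, w = 5, v = 2. Then constraint 1: y - v = 3; constraint 2: w - v = 3; constraint 3: x + y = 8, and every other listed constraint is also met.

Satisfiable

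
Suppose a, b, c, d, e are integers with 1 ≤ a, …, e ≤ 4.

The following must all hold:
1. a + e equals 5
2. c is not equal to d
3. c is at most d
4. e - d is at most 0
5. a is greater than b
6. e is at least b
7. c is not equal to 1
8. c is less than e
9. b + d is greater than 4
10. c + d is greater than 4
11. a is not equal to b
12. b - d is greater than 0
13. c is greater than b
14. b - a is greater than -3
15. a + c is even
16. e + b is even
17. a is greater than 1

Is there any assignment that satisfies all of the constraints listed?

Unsatisfiable

Constraints 4, 8, 12, and 13 give c < e, e ≤ d, d < b, b < c. Chaining: c < e ≤ d < b < c, which forces c < c — impossible.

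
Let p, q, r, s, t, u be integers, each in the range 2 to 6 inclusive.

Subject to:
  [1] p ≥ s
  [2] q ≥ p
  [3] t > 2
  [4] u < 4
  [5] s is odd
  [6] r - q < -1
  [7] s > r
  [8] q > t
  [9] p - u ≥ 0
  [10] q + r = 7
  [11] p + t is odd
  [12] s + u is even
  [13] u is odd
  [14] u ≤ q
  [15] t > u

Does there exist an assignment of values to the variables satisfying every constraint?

Satisfiable

Take p = 5, q = 5, r = 2, s = 5, t = 4, u = 3. Then constraint 6: r - q = -3; constraint 9: p - u = 2; constraint 10: q + r = 7, and every other listed constraint is also met.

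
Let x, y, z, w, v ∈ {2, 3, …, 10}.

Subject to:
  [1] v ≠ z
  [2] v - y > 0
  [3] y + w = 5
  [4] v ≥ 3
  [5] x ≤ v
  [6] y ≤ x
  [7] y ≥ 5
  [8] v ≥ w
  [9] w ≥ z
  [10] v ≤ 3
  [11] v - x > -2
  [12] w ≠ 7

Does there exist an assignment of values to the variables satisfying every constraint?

From constraints 6 and 7: x ≥ y and y ≥ 5, so x ≥ 5. From constraints 5 and 10: x ≤ v and v ≤ 3, so x ≤ 3. But 3 < 5, so no value of x works.

Unsatisfiable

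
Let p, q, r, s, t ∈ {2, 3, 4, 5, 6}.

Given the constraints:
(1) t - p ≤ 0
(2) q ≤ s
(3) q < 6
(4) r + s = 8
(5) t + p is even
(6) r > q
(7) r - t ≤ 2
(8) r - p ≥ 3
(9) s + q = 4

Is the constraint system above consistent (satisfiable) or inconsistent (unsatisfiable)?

Constraints 1, 7, and 8 give r − p ≥ 3, p − t ≥ 0, t − r ≥ -2.
Adding all 3 inequalities: the left sides telescope to 0, and the right sides sum to 3 + 0 + (-2) = 1. So 0 ≥ 1, which is false.

Unsatisfiable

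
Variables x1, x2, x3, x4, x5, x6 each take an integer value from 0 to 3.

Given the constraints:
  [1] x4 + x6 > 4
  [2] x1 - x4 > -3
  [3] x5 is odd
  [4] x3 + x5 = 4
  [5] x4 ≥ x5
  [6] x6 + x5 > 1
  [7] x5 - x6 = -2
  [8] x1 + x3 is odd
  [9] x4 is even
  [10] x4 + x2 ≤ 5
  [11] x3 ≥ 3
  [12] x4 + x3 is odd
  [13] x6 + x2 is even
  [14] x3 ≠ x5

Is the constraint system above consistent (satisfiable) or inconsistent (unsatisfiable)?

Try x1 = 0, x2 = 3, x3 = 3, x4 = 2, x5 = 1, x6 = 3.
Check constraint 1: x4 + x6 = 5; constraint 2: x1 - x4 = -2. The remaining constraints are straightforward to verify.

Satisfiable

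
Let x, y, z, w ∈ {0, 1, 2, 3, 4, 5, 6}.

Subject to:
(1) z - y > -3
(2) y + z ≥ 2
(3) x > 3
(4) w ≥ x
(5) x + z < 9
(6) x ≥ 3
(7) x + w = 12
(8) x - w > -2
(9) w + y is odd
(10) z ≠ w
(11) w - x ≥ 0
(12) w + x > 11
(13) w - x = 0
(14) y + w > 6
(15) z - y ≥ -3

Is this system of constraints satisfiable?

The assignment x = 6, y = 3, z = 2, w = 6 works:
  constraint 1 holds since z - y = -1.
  constraint 2 holds since y + z = 5.
The rest check out directly.

Satisfiable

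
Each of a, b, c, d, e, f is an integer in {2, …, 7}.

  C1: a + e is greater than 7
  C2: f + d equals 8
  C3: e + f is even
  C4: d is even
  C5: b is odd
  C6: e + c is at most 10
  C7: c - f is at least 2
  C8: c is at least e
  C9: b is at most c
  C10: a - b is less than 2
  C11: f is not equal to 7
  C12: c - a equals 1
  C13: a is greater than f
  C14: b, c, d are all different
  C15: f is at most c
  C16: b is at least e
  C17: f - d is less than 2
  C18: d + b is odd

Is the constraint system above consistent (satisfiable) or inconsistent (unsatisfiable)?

Take a = 6, b = 5, c = 7, d = 4, e = 2, f = 4. Then constraint 1: a + e = 8; constraint 2: f + d = 8; constraint 6: e + c = 9, and every other listed constraint is also met.

Satisfiable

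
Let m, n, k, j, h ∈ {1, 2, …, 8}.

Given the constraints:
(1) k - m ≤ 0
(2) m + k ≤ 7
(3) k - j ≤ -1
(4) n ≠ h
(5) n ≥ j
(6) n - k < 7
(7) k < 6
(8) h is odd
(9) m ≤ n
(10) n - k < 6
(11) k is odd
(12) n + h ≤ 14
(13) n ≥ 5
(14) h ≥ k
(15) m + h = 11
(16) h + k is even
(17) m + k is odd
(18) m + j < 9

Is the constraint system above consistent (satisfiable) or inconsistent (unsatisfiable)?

Satisfiable

One satisfying assignment is m = 4, n = 6, k = 1, j = 3, h = 7.
For the less obvious constraints — constraint 1: k - m = -3; constraint 2: m + k = 5; constraint 3: k - j = -2 — and the others hold by inspection.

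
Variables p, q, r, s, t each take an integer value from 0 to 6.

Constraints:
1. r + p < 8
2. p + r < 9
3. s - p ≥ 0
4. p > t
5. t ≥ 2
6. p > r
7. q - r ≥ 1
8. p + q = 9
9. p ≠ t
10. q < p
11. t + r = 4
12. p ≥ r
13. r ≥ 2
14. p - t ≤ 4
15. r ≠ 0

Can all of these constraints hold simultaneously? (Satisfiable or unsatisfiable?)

Try p = 5, q = 4, r = 2, s = 5, t = 2.
Check constraint 1: r + p = 7; constraint 2: p + r = 7; constraint 3: s - p = 0. The remaining constraints are straightforward to verify.

Satisfiable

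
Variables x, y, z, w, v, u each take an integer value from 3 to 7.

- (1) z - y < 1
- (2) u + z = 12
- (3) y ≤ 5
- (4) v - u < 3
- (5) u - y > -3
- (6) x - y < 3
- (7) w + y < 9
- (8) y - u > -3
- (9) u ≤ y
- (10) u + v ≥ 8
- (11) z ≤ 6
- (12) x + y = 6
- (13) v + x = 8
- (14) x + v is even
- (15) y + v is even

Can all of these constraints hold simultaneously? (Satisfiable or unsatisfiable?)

From constraints 3 and 9: u ≤ y ≤ 5. From constraint 11: z ≤ 6. Hence u + z ≤ 11. But constraint 2 requires u + z = 12, and 12 > 11. Contradiction.

Unsatisfiable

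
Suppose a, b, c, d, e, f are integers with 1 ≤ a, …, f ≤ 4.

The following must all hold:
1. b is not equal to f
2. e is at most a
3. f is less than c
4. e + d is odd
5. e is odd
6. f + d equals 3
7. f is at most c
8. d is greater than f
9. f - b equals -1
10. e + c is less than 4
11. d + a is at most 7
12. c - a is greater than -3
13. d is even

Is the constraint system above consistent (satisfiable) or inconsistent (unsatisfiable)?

One satisfying assignment is a = 4, b = 2, c = 2, d = 2, e = 1, f = 1.
For the less obvious constraints — constraint 6: f + d = 3; constraint 9: f - b = -1 — and the others hold by inspection.

Satisfiable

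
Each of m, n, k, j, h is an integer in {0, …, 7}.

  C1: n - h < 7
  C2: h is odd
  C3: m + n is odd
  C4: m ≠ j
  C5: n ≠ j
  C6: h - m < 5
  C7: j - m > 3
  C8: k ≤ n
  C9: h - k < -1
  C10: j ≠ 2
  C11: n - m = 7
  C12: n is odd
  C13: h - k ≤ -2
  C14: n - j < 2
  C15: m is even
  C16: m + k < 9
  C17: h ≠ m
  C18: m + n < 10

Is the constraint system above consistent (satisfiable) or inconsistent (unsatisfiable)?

Satisfiable

Try m = 0, n = 7, k = 7, j = 6, h = 3.
Check constraint 1: n - h = 4; constraint 6: h - m = 3. The remaining constraints are straightforward to verify.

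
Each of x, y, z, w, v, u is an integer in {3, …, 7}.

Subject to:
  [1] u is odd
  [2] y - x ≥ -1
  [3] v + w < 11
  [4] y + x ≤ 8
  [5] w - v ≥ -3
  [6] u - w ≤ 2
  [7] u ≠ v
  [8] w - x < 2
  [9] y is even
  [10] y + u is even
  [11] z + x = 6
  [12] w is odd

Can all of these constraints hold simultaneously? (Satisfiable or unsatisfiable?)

Constraint 9 makes y even and constraint 1 makes u odd, so y + u must be odd. Constraint 10 says y + u is even — contradiction.

Unsatisfiable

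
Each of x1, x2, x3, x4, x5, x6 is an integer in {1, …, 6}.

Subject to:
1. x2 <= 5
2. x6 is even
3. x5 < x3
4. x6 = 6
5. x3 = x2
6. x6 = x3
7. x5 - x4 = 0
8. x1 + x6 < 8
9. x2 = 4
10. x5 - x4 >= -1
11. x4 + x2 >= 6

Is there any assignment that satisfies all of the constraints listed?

Unsatisfiable

Constraint 4 fixes x6 = 6 and constraint 9 fixes x2 = 4. Constraints 5 and 6 give x6 = x3 = x2, so x6 = x2. But 6 ≠ 4 — contradiction.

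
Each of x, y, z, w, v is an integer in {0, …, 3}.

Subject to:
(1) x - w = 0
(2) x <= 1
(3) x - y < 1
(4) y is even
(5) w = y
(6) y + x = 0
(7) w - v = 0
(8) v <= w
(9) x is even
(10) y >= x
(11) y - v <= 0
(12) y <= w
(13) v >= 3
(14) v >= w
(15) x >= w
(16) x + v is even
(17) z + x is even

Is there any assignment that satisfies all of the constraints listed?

Unsatisfiable

From constraints 8 and 13: w ≥ v and v ≥ 3, so w ≥ 3. From constraints 2 and 15: w ≤ x and x ≤ 1, so w ≤ 1. But 1 < 3, so no value of w works.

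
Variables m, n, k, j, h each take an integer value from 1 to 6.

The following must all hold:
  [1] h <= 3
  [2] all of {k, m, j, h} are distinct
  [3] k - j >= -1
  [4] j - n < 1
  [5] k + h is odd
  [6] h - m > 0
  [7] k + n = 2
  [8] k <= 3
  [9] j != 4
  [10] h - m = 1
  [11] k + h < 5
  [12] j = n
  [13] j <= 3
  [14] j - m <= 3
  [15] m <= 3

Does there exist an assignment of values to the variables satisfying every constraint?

Constraints 1, 8, 13, and 15 confine each of k, m, j, h to the 3 values {1, …, 3} (the domain already gives each ≥ 1).
Constraint 2 requires all 4 of them to be distinct, but only 3 values are available — impossible by the pigeonhole principle.

Unsatisfiable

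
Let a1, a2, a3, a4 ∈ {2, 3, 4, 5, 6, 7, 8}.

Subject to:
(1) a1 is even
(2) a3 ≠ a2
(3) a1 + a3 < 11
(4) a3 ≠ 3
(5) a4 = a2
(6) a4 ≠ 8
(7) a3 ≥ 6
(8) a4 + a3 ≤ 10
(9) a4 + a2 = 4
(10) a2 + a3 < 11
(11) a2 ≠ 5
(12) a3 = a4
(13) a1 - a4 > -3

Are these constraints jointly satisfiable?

Unsatisfiable

From constraints 5 and 12, a3 = a4 = a2, so a3 = a2. But constraint 2 says a3 ≠ a2. Contradiction.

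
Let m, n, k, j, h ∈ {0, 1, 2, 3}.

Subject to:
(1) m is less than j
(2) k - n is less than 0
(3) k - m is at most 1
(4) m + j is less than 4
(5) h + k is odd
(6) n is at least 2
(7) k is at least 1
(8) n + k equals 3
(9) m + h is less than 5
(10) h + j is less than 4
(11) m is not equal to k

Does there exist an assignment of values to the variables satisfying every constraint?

Take m = 0, n = 2, k = 1, j = 1, h = 2. Then constraint 2: k - n = -1; constraint 3: k - m = 1, and every other listed constraint is also met.

Satisfiable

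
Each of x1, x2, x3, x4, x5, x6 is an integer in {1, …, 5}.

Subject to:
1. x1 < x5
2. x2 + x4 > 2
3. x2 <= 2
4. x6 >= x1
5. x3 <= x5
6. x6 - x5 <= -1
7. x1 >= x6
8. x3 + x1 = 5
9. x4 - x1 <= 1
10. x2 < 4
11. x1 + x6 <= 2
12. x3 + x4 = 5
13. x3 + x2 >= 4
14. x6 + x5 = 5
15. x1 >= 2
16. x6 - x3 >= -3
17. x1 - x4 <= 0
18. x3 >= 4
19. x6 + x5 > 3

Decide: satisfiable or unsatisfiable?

From constraints 4 and 15: x6 ≥ x1 ≥ 2. From constraints 5 and 18: x5 ≥ x3 ≥ 4. Hence x6 + x5 ≥ 6. But constraint 14 requires x6 + x5 = 5, and 5 < 6. Contradiction.

Unsatisfiable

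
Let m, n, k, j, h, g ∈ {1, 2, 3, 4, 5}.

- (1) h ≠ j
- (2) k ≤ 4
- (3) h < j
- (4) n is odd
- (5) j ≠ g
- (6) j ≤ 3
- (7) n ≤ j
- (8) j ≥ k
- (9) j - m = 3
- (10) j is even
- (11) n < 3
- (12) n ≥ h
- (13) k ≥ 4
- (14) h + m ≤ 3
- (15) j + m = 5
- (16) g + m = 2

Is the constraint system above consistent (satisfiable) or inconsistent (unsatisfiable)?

From constraints 8 and 13: j ≥ k and k ≥ 4, so j ≥ 4. From constraint 6: j ≤ 3. But 3 < 4, so no value of j works.

Unsatisfiable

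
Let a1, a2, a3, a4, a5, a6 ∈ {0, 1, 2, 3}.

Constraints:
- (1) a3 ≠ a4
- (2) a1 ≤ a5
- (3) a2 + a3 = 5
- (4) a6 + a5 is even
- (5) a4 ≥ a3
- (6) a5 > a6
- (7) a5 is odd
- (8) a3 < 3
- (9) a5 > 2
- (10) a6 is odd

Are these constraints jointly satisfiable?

Satisfiable

Take a1 = 2, a2 = 3, a3 = 2, a4 = 3, a5 = 3, a6 = 1. Then constraint 3: a2 + a3 = 5; constraint 4: a6 + a5 = 4 is even, and every other listed constraint is also met.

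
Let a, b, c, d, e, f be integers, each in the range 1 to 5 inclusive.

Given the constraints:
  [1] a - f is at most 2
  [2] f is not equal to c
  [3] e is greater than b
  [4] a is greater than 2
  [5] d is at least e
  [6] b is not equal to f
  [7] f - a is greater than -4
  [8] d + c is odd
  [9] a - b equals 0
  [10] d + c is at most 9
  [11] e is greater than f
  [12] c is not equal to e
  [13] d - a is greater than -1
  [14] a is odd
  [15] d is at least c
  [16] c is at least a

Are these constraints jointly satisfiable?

Satisfiable

The assignment a = 3, b = 3, c = 4, d = 5, e = 5, f = 2 works:
  constraint 1 holds since a - f = 1.
  constraint 7 holds since f - a = -1.
  constraint 9 holds since a - b = 0.
The rest check out directly.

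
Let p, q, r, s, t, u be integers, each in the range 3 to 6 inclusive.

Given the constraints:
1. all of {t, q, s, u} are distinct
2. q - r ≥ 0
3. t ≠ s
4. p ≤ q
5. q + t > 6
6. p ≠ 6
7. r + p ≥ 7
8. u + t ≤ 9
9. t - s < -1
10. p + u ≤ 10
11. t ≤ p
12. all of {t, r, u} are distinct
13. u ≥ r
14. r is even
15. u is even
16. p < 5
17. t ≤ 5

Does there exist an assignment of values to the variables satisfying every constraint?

Satisfiable

Setting (p, q, r, s, t, u) = (3, 4, 4, 5, 3, 6) satisfies everything: constraint 2: q - r = 0; constraint 5: q + t = 7, and the others follow.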